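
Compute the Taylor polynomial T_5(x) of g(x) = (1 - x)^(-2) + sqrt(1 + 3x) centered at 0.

Combine the two series term by term.
g(0) = 2
g′(0) = 7/2
g′′(0) = 15/4
g′′′(0) = 273/8
g^(4)(0) = 705/16
g^(5)(0) = 48555/32

3237*x^5/256 + 235*x^4/128 + 91*x^3/16 + 15*x^2/8 + 7*x/2 + 2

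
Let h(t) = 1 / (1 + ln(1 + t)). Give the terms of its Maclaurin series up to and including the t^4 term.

Write 1/(1+u) = 1 - u + u^2 - u^3 + ... and substitute the series for u.

11*t^4/3 - 7*t^3/3 + 3*t^2/2 - t + 1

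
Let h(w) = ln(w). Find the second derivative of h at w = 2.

-1/4

The coefficient of (w - 2)^2 in the expansion is -1/8, so h′′(2) = 2! * (-1/8) = -1/4.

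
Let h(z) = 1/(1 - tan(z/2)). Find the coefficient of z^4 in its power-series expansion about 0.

5/48

Compose series: expand the inner function first, then feed it into the outer expansion.
So c_4 = h^(4)(0)/4! = 5/48.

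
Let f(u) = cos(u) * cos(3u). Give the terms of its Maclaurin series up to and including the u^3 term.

1 - 5*u^2

Write out both Maclaurin series and multiply, keeping only the needed powers.
f(0) = 1
f′(0) = 0
f′′(0) = -10
f′′′(0) = 0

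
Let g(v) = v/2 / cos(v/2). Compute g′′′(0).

Invert the denominator's series and multiply.
The coefficient of v^3 in the expansion is 1/16, so g′′′(0) = 3! * (1/16) = 3/8.

3/8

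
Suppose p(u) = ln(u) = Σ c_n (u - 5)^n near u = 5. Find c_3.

Compute the successive derivatives at the expansion point and divide by k!.
p(5) = ln(5)
p′(5) = 1/5
p′′(5) = -1/25
p′′′(5) = 2/125
Then c_k = p^(k)(5)/k! gives each Taylor coefficient.

1/375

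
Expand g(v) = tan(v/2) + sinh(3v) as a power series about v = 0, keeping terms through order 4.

Add the two expansions coefficient-wise.
g(0) = 0
g′(0) = 7/2
g′′(0) = 0
g′′′(0) = 109/4
g^(4)(0) = 0

109*v^3/24 + 7*v/2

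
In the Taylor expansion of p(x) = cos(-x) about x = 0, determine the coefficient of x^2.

Use the known series and substitute for the argument.

-1/2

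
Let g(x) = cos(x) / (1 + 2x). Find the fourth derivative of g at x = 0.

Expand each factor separately, then convolve coefficients.
The coefficient of x^4 in the expansion is 337/24, so g^(4)(0) = 4! * (337/24) = 337.

337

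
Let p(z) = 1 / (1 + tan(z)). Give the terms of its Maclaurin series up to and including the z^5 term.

Expand as Σ (-1)^k u^k with u equal to the inner function's series.
p(0) = 1
p′(0) = -1
p′′(0) = 2
p′′′(0) = -8
p^(4)(0) = 40
p^(5)(0) = -256

-32*z^5/15 + 5*z^4/3 - 4*z^3/3 + z^2 - z + 1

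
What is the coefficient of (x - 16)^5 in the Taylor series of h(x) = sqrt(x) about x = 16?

Compute the successive derivatives at the expansion point and divide by k!.
h(16) = 4
h′(16) = 1/8
h′′(16) = -1/256
h′′′(16) = 3/8192
h^(4)(16) = -15/262144
h^(5)(16) = 105/8388608
So c_5 = h^(5)(16)/5! = 7/67108864.

7/67108864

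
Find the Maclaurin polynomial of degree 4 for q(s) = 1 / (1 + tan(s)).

Use the geometric series for the reciprocal, then substitute.
q(0) = 1
q′(0) = -1
q′′(0) = 2
q′′′(0) = -8
q^(4)(0) = 40

5*s^4/3 - 4*s^3/3 + s^2 - s + 1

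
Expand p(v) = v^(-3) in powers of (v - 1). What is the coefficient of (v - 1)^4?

Use the known series and substitute for the argument.
[(v - 1)^0] = 1;  [(v - 1)^1] = -3;  [(v - 1)^2] = 6;  [(v - 1)^3] = -10;  [(v - 1)^4] = 15.
So c_4 = p^(4)(1)/4! = 15.

15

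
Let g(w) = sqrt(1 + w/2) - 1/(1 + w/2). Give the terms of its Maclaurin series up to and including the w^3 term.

17*w^3/128 - 9*w^2/32 + 3*w/4

Expand each term separately and add.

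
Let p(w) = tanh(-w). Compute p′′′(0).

2

From the series, [w^3] p = 1/3; multiply by 3! = 6 to get 2.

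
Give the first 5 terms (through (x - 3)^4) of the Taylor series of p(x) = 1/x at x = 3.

(x - 3)^4/243 - (x - 3)^3/81 + (x - 3)^2/27 - (x - 3)/9 + 1/3

Differentiate repeatedly and evaluate at the center.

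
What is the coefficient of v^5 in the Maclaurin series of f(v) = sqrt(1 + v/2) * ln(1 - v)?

Take the Cauchy product of the two expansions.
[v^0] = 0;  [v^1] = -1;  [v^2] = -3/4;  [v^3] = -41/96;  [v^4] = -125/384;  [v^5] = -7789/30720.

-7789/30720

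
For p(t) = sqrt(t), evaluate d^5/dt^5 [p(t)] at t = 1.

105/32

Compute the successive derivatives at the expansion point and divide by k!.
The coefficient of (t - 1)^5 in the expansion is 7/256, so p^(5)(1) = 5! * (7/256) = 105/32.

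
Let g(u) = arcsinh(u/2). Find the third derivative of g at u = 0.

Apply the Taylor formula c_k = f^(k)(a)/k!.
From the series, [u^3] g = -1/48; multiply by 3! = 6 to get -1/8.

-1/8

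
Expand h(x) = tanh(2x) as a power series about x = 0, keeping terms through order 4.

-8*x^3/3 + 2*x

h(0) = 0
h′(0) = 2
h′′(0) = 0
h′′′(0) = -16
h^(4)(0) = 0
The Taylor polynomial is Σ h^(k)(0)/k! · x^k.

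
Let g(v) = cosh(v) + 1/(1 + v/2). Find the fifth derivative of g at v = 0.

-15/4

Add the two expansions coefficient-wise.
The coefficient of v^5 in the expansion is -1/32, so g^(5)(0) = 5! * (-1/32) = -15/4.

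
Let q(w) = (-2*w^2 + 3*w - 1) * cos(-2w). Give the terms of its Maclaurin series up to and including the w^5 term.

Multiply each power in the prefactor through the base expansion.
q(0) = -1
q′(0) = 3
q′′(0) = 0
q′′′(0) = -36
q^(4)(0) = 80
q^(5)(0) = 240

2*w^5 + 10*w^4/3 - 6*w^3 + 3*w - 1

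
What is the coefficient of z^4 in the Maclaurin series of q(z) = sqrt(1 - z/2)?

q(0) = 1
q′(0) = -1/4
q′′(0) = -1/16
q′′′(0) = -3/64
q^(4)(0) = -15/256

-5/2048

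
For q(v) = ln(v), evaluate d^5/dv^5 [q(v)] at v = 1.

24

The coefficient of (v - 1)^5 in the expansion is 1/5, so q^(5)(1) = 5! * (1/5) = 24.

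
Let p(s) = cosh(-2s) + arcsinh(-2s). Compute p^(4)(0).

Expand each term separately and add.
The coefficient of s^4 in the expansion is 2/3, so p^(4)(0) = 4! * (2/3) = 16.

16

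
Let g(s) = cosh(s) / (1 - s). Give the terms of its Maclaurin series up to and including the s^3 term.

Expand each factor separately, then convolve coefficients.
g(0) = 1
g′(0) = 1
g′′(0) = 3
g′′′(0) = 9

3*s^3/2 + 3*s^2/2 + s + 1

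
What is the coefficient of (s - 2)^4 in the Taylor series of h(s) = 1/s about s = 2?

1/32

[(s - 2)^0] = 1/2;  [(s - 2)^1] = -1/4;  [(s - 2)^2] = 1/8;  [(s - 2)^3] = -1/16;  [(s - 2)^4] = 1/32.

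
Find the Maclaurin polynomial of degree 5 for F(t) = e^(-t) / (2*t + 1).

-6331*t^5/120 + 211*t^4/8 - 79*t^3/6 + 13*t^2/2 - 3*t + 1

Use 1/(1 - r) = Σ r^k on the denominator, then take the Cauchy product.
[t^0] = 1;  [t^1] = -3;  [t^2] = 13/2;  [t^3] = -79/6;  [t^4] = 211/8;  [t^5] = -6331/120.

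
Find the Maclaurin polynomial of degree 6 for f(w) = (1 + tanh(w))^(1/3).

-347*w^6/32805 + 47*w^5/3645 + 8*w^4/243 - 4*w^3/81 - w^2/9 + w/3 + 1

Substitute the inner expansion into the outer series and collect powers.
f(0) = 1
f′(0) = 1/3
f′′(0) = -2/9
f′′′(0) = -8/27
f^(4)(0) = 64/81
f^(5)(0) = 376/243
f^(6)(0) = -5552/729
Then c_k = f^(k)(0)/k! gives each Taylor coefficient.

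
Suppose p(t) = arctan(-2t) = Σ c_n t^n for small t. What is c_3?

8/3

p(0) = 0
p′(0) = -2
p′′(0) = 0
p′′′(0) = 16
Then c_k = p^(k)(0)/k! gives each Taylor coefficient.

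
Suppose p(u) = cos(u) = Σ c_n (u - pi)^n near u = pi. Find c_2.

1/2

[(u - pi)^0] = -1;  [(u - pi)^1] = 0;  [(u - pi)^2] = 1/2.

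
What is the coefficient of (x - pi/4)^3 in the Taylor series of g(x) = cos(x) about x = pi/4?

g(pi/4) = sqrt(2)/2
g′(pi/4) = -sqrt(2)/2
g′′(pi/4) = -sqrt(2)/2
g′′′(pi/4) = sqrt(2)/2
So c_3 = g′′′(pi/4)/3! = sqrt(2)/12.

sqrt(2)/12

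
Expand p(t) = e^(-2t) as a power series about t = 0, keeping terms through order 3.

-4*t^3/3 + 2*t^2 - 2*t + 1

p(0) = 1
p′(0) = -2
p′′(0) = 4
p′′′(0) = -8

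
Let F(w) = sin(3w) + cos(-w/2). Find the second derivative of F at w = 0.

-1/4

Combine the two series term by term.
The coefficient of w^2 in the expansion is -1/8, so F′′(0) = 2! * (-1/8) = -1/4.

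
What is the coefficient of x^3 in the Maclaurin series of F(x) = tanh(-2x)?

8/3

F(0) = 0
F′(0) = -2
F′′(0) = 0
F′′′(0) = 16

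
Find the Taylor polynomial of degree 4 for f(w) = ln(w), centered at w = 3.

Differentiate repeatedly and evaluate at the center.
[(w - 3)^0] = ln(3);  [(w - 3)^1] = 1/3;  [(w - 3)^2] = -1/18;  [(w - 3)^3] = 1/81;  [(w - 3)^4] = -1/324.

-(w - 3)^4/324 + (w - 3)^3/81 - (w - 3)^2/18 + (w - 3)/3 + ln(3)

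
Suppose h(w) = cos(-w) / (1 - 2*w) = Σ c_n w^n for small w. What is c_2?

Use 1/(1 - r) = Σ r^k on the denominator, then take the Cauchy product.
h(0) = 1
h′(0) = 2
h′′(0) = 7
Then c_k = h^(k)(0)/k! gives each Taylor coefficient.

7/2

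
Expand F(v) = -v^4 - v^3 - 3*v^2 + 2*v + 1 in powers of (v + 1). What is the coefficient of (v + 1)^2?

F(-1) = -4
F′(-1) = 9
F′′(-1) = -12

-6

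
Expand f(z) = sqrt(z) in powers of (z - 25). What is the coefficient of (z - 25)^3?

1/50000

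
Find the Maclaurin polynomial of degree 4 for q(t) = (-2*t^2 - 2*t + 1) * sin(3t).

9*t^4 - 21*t^3/2 - 6*t^2 + 3*t

Shift and add copies of the series according to the polynomial's terms.
[t^0] = 0;  [t^1] = 3;  [t^2] = -6;  [t^3] = -21/2;  [t^4] = 9.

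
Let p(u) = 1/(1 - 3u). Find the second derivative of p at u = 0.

Apply the Taylor formula c_k = f^(k)(a)/k!.
The coefficient of u^2 in the expansion is 9, so p′′(0) = 2! * (9) = 18.

18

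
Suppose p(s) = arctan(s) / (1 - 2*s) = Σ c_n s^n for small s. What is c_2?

2

Multiply the numerator's expansion by the denominator's geometric series.
p(0) = 0
p′(0) = 1
p′′(0) = 4
Then c_k = p^(k)(0)/k! gives each Taylor coefficient.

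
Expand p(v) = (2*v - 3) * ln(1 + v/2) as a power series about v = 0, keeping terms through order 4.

25*v^4/192 - 3*v^3/8 + 11*v^2/8 - 3*v/2

Shift and add copies of the series according to the polynomial's terms.
p(0) = 0
p′(0) = -3/2
p′′(0) = 11/4
p′′′(0) = -9/4
p^(4)(0) = 25/8
Dividing each by k! gives the coefficients c_0, ..., c_4.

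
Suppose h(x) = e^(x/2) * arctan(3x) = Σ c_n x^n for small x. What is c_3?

-69/8

Multiply the two series term by term and collect like powers.
[x^0] = 0;  [x^1] = 3;  [x^2] = 3/2;  [x^3] = -69/8.
So c_3 = h′′′(0)/3! = -69/8.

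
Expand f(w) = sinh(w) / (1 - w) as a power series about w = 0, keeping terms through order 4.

7*w^4/6 + 7*w^3/6 + w^2 + w

Take the Cauchy product of the two expansions.
f(0) = 0
f′(0) = 1
f′′(0) = 2
f′′′(0) = 7
f^(4)(0) = 28
The Taylor polynomial is Σ f^(k)(0)/k! · w^k.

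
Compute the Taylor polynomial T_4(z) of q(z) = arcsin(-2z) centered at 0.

Differentiate repeatedly and evaluate at the center.
[z^0] = 0;  [z^1] = -2;  [z^2] = 0;  [z^3] = -4/3;  [z^4] = 0.

-4*z^3/3 - 2*z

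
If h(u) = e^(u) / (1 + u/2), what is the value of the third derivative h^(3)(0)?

Expand each factor separately, then convolve coefficients.
The coefficient of u^3 in the expansion is 1/24, so h′′′(0) = 3! * (1/24) = 1/4.

1/4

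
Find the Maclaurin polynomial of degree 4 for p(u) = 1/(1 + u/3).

Compute the successive derivatives at the expansion point and divide by k!.
p(0) = 1
p′(0) = -1/3
p′′(0) = 2/9
p′′′(0) = -2/9
p^(4)(0) = 8/27

u^4/81 - u^3/27 + u^2/9 - u/3 + 1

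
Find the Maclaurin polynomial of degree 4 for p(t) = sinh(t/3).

t^3/162 + t/3

p(0) = 0
p′(0) = 1/3
p′′(0) = 0
p′′′(0) = 1/27
p^(4)(0) = 0
The Taylor polynomial is Σ p^(k)(0)/k! · t^k.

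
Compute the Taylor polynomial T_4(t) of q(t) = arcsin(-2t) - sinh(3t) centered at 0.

Combine the two series term by term.
q(0) = 0
q′(0) = -5
q′′(0) = 0
q′′′(0) = -35
q^(4)(0) = 0
Dividing each by k! gives the coefficients c_0, ..., c_4.

-35*t^3/6 - 5*t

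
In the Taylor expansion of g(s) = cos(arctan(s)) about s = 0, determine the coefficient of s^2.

Let u equal the inner series; expand the outer function in u and truncate.
g(0) = 1
g′(0) = 0
g′′(0) = -1
So c_2 = g′′(0)/2! = -1/2.

-1/2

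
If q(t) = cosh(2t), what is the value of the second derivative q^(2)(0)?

From the series, [t^2] q = 2; multiply by 2! = 2 to get 4.

4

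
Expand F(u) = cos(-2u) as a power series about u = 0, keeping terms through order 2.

1 - 2*u^2

[u^0] = 1;  [u^1] = 0;  [u^2] = -2.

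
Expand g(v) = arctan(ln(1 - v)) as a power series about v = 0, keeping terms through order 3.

Plug the Maclaurin series of the inner function into that of the outer and collect terms.
g(0) = 0
g′(0) = -1
g′′(0) = -1
g′′′(0) = 0
Dividing each by k! gives the coefficients c_0, ..., c_3.

-v^2/2 - v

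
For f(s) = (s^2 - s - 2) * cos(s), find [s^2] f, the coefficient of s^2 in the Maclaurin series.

2

Shift and add copies of the series according to the polynomial's terms.
f(0) = -2
f′(0) = -1
f′′(0) = 4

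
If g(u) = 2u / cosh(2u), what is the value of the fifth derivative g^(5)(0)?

800

Divide the numerator series by the denominator series (power-series long division).
From the series, [u^5] g = 20/3; multiply by 5! = 120 to get 800.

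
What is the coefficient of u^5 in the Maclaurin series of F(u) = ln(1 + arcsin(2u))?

Substitute the inner expansion into the outer series and collect powers.
F(0) = 0
F′(0) = 2
F′′(0) = -4
F′′′(0) = 24
F^(4)(0) = -160
F^(5)(0) = 1696
So c_5 = F^(5)(0)/5! = 212/15.

212/15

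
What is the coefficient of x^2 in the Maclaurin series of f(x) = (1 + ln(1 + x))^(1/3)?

-5/18

Compose series: expand the inner function first, then feed it into the outer expansion.
f(0) = 1
f′(0) = 1/3
f′′(0) = -5/9
So c_2 = f′′(0)/2! = -5/18.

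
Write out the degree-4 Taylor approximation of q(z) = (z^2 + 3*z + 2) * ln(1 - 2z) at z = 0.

Multiply each power in the prefactor through the base expansion.
[z^0] = 0;  [z^1] = -4;  [z^2] = -10;  [z^3] = -40/3;  [z^4] = -18.

-18*z^4 - 40*z^3/3 - 10*z^2 - 4*z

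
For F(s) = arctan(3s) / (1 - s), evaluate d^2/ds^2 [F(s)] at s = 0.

Write out both Maclaurin series and multiply, keeping only the needed powers.
The coefficient of s^2 in the expansion is 3, so F′′(0) = 2! * (3) = 6.

6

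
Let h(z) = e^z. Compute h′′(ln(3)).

The coefficient of (z - ln(3))^2 in the expansion is 3/2, so h′′(ln(3)) = 2! * (3/2) = 3.

3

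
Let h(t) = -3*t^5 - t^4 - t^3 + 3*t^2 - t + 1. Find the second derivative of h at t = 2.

From the series, [(t - 2)^2] h = -267; multiply by 2! = 2 to get -534.

-534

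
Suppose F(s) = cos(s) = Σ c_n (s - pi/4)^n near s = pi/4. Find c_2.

-sqrt(2)/4

F(pi/4) = sqrt(2)/2
F′(pi/4) = -sqrt(2)/2
F′′(pi/4) = -sqrt(2)/2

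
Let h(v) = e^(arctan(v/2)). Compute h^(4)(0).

Compose series: expand the inner function first, then feed it into the outer expansion.
From the series, [v^4] h = -7/384; multiply by 4! = 24 to get -7/16.

-7/16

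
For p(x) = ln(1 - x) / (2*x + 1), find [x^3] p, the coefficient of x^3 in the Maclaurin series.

-10/3

Multiply the numerator's expansion by the denominator's geometric series.
p(0) = 0
p′(0) = -1
p′′(0) = 3
p′′′(0) = -20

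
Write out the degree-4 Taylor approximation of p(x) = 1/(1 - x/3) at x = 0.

x^4/81 + x^3/27 + x^2/9 + x/3 + 1

[x^0] = 1;  [x^1] = 1/3;  [x^2] = 1/9;  [x^3] = 1/27;  [x^4] = 1/81.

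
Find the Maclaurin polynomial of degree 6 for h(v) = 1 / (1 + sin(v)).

17*v^6/45 - 61*v^5/120 + 2*v^4/3 - 5*v^3/6 + v^2 - v + 1

Expand as Σ (-1)^k u^k with u equal to the inner function's series.
h(0) = 1
h′(0) = -1
h′′(0) = 2
h′′′(0) = -5
h^(4)(0) = 16
h^(5)(0) = -61
h^(6)(0) = 272
Then c_k = h^(k)(0)/k! gives each Taylor coefficient.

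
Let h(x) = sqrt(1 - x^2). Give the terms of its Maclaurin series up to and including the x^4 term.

-x^4/8 - x^2/2 + 1

h(0) = 1
h′(0) = 0
h′′(0) = -1
h′′′(0) = 0
h^(4)(0) = -3
Dividing each by k! gives the coefficients c_0, ..., c_4.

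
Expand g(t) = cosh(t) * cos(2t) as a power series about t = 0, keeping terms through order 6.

Expand each factor separately, then convolve coefficients.
[t^0] = 1;  [t^1] = 0;  [t^2] = -3/2;  [t^3] = 0;  [t^4] = -7/24;  [t^5] = 0;  [t^6] = 13/80.

13*t^6/80 - 7*t^4/24 - 3*t^2/2 + 1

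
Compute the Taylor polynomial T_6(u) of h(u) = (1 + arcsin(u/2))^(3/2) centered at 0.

Substitute the inner expansion into the outer series and collect powers.

1369*u^6/983040 + 89*u^5/40960 + 19*u^4/2048 + 3*u^3/128 + 3*u^2/32 + 3*u/4 + 1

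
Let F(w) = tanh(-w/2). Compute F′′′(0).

1/4

Compute the successive derivatives at the expansion point and divide by k!.
From the series, [w^3] F = 1/24; multiply by 3! = 6 to get 1/4.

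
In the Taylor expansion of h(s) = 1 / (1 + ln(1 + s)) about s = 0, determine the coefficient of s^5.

Write 1/(1+u) = 1 - u + u^2 - u^3 + ... and substitute the series for u.
So c_5 = h^(5)(0)/5! = -347/60.

-347/60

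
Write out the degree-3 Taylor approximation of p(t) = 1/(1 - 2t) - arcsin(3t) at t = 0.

Combine the two series term by term.
p(0) = 1
p′(0) = -1
p′′(0) = 8
p′′′(0) = 21
The Taylor polynomial is Σ p^(k)(0)/k! · t^k.

7*t^3/2 + 4*t^2 - t + 1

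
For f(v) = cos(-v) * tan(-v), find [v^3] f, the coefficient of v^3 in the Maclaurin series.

1/6

Multiply the two series term by term and collect like powers.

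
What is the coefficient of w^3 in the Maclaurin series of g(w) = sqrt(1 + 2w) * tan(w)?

Multiply the two series term by term and collect like powers.
g(0) = 0
g′(0) = 1
g′′(0) = 2
g′′′(0) = -1
Then c_k = g^(k)(0)/k! gives each Taylor coefficient.

-1/6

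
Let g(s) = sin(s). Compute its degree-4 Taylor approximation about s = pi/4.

Use the known series and substitute for the argument.
g(pi/4) = sqrt(2)/2
g′(pi/4) = sqrt(2)/2
g′′(pi/4) = -sqrt(2)/2
g′′′(pi/4) = -sqrt(2)/2
g^(4)(pi/4) = sqrt(2)/2
The Taylor polynomial is Σ g^(k)(pi/4)/k! · (s - pi/4)^k.

sqrt(2)*(s - pi/4)^4/48 - sqrt(2)*(s - pi/4)^3/12 - sqrt(2)*(s - pi/4)^2/4 + sqrt(2)*(s - pi/4)/2 + sqrt(2)/2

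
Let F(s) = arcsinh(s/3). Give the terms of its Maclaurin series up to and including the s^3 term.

-s^3/162 + s/3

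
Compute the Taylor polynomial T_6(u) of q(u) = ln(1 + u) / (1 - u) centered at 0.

Take the Cauchy product of the two expansions.
q(0) = 0
q′(0) = 1
q′′(0) = 1
q′′′(0) = 5
q^(4)(0) = 14
q^(5)(0) = 94
q^(6)(0) = 444

37*u^6/60 + 47*u^5/60 + 7*u^4/12 + 5*u^3/6 + u^2/2 + u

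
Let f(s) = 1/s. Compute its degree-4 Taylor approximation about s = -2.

-(s + 2)^4/32 - (s + 2)^3/16 - (s + 2)^2/8 - (s + 2)/4 - 1/2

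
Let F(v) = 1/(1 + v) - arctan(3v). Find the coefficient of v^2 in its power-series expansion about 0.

1

Expand each term separately and add.
F(0) = 1
F′(0) = -4
F′′(0) = 2
Dividing each by k! gives the coefficients c_0, ..., c_2.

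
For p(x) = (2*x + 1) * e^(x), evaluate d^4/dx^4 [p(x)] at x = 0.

Multiply each power in the prefactor through the base expansion.
The coefficient of x^4 in the expansion is 3/8, so p^(4)(0) = 4! * (3/8) = 9.

9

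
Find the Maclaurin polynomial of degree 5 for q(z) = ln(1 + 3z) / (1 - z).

Write out both Maclaurin series and multiply, keeping only the needed powers.
q(0) = 0
q′(0) = 3
q′′(0) = -3
q′′′(0) = 45
q^(4)(0) = -306
q^(5)(0) = 4302

717*z^5/20 - 51*z^4/4 + 15*z^3/2 - 3*z^2/2 + 3*z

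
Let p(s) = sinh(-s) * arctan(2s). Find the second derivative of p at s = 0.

-4

Multiply the two series term by term and collect like powers.
From the series, [s^2] p = -2; multiply by 2! = 2 to get -4.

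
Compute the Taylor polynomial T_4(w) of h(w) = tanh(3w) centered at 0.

-9*w^3 + 3*w

h(0) = 0
h′(0) = 3
h′′(0) = 0
h′′′(0) = -54
h^(4)(0) = 0
Then c_k = h^(k)(0)/k! gives each Taylor coefficient.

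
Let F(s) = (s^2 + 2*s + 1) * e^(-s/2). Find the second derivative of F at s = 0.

1/4

Multiply each power in the prefactor through the base expansion.
The coefficient of s^2 in the expansion is 1/8, so F′′(0) = 2! * (1/8) = 1/4.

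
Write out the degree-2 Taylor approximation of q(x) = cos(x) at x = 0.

1 - x^2/2

Apply the Taylor formula c_k = f^(k)(a)/k!.
[x^0] = 1;  [x^1] = 0;  [x^2] = -1/2.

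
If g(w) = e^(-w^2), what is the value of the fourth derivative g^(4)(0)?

12

From the series, [w^4] g = 1/2; multiply by 4! = 24 to get 12.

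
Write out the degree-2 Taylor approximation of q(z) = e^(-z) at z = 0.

z^2/2 - z + 1

Differentiate repeatedly and evaluate at the center.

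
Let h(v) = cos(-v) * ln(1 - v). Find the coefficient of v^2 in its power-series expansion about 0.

-1/2

Expand each factor separately, then convolve coefficients.
[v^0] = 0;  [v^1] = -1;  [v^2] = -1/2.
So c_2 = h′′(0)/2! = -1/2.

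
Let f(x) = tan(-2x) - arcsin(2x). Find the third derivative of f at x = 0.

Expand each term separately and add.
The coefficient of x^3 in the expansion is -4, so f′′′(0) = 3! * (-4) = -24.

-24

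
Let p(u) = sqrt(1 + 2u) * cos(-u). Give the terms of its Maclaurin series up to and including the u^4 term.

Expand each factor separately, then convolve coefficients.
p(0) = 1
p′(0) = 1
p′′(0) = -2
p′′′(0) = 0
p^(4)(0) = -8
Then c_k = p^(k)(0)/k! gives each Taylor coefficient.

-u^4/3 - u^2 + u + 1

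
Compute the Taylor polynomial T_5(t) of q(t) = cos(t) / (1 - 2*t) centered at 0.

337*t^5/12 + 337*t^4/24 + 7*t^3 + 7*t^2/2 + 2*t + 1

Expand 1/(denominator) as a geometric series and multiply by the numerator's series.
q(0) = 1
q′(0) = 2
q′′(0) = 7
q′′′(0) = 42
q^(4)(0) = 337
q^(5)(0) = 3370
Dividing each by k! gives the coefficients c_0, ..., c_5.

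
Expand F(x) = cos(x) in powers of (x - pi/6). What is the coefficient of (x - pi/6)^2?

-sqrt(3)/4

[(x - pi/6)^0] = sqrt(3)/2;  [(x - pi/6)^1] = -1/2;  [(x - pi/6)^2] = -sqrt(3)/4.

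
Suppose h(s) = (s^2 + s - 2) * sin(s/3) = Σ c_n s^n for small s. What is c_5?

-91/14580

Shift and add copies of the series according to the polynomial's terms.
So c_5 = h^(5)(0)/5! = -91/14580.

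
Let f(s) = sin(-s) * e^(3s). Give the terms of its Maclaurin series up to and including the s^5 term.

-79*s^5/30 - 4*s^4 - 13*s^3/3 - 3*s^2 - s

Write out both Maclaurin series and multiply, keeping only the needed powers.
f(0) = 0
f′(0) = -1
f′′(0) = -6
f′′′(0) = -26
f^(4)(0) = -96
f^(5)(0) = -316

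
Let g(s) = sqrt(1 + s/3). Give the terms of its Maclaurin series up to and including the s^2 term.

g(0) = 1
g′(0) = 1/6
g′′(0) = -1/36

-s^2/72 + s/6 + 1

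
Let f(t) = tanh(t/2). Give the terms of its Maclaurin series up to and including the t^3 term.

f(0) = 0
f′(0) = 1/2
f′′(0) = 0
f′′′(0) = -1/4
The Taylor polynomial is Σ f^(k)(0)/k! · t^k.

-t^3/24 + t/2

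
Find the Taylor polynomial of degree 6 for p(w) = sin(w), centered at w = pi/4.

[(w - pi/4)^0] = sqrt(2)/2;  [(w - pi/4)^1] = sqrt(2)/2;  [(w - pi/4)^2] = -sqrt(2)/4;  [(w - pi/4)^3] = -sqrt(2)/12;  [(w - pi/4)^4] = sqrt(2)/48;  [(w - pi/4)^5] = sqrt(2)/240;  [(w - pi/4)^6] = -sqrt(2)/1440.

-sqrt(2)*(w - pi/4)^6/1440 + sqrt(2)*(w - pi/4)^5/240 + sqrt(2)*(w - pi/4)^4/48 - sqrt(2)*(w - pi/4)^3/12 - sqrt(2)*(w - pi/4)^2/4 + sqrt(2)*(w - pi/4)/2 + sqrt(2)/2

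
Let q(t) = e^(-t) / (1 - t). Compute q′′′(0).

Use 1/(1 - r) = Σ r^k on the denominator, then take the Cauchy product.
The coefficient of t^3 in the expansion is 1/3, so q′′′(0) = 3! * (1/3) = 2.

2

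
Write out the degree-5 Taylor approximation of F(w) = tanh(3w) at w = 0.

Use the known series and substitute for the argument.
[w^0] = 0;  [w^1] = 3;  [w^2] = 0;  [w^3] = -9;  [w^4] = 0;  [w^5] = 162/5.

162*w^5/5 - 9*w^3 + 3*w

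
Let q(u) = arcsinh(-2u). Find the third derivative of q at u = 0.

Use the known series and substitute for the argument.
The coefficient of u^3 in the expansion is 4/3, so q′′′(0) = 3! * (4/3) = 8.

8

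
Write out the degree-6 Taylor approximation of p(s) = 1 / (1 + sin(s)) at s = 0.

Expand as Σ (-1)^k u^k with u equal to the inner function's series.
p(0) = 1
p′(0) = -1
p′′(0) = 2
p′′′(0) = -5
p^(4)(0) = 16
p^(5)(0) = -61
p^(6)(0) = 272

17*s^6/45 - 61*s^5/120 + 2*s^4/3 - 5*s^3/6 + s^2 - s + 1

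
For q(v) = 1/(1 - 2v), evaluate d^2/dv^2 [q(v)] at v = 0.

Use the known series and substitute for the argument.
From the series, [v^2] q = 4; multiply by 2! = 2 to get 8.

8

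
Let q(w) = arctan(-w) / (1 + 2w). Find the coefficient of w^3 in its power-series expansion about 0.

-11/3

Write out both Maclaurin series and multiply, keeping only the needed powers.
q(0) = 0
q′(0) = -1
q′′(0) = 4
q′′′(0) = -22
So c_3 = q′′′(0)/3! = -11/3.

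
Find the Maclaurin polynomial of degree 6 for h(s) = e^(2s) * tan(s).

44*s^6/45 + 22*s^5/15 + 2*s^4 + 7*s^3/3 + 2*s^2 + s

Expand each factor separately, then convolve coefficients.
[s^0] = 0;  [s^1] = 1;  [s^2] = 2;  [s^3] = 7/3;  [s^4] = 2;  [s^5] = 22/15;  [s^6] = 44/45.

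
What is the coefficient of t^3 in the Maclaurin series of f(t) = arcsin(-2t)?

-4/3

Apply the Taylor formula c_k = f^(k)(a)/k!.
So c_3 = f′′′(0)/3! = -4/3.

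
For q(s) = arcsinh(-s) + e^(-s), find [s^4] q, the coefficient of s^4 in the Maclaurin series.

Expand each term separately and add.
q(0) = 1
q′(0) = -2
q′′(0) = 1
q′′′(0) = 0
q^(4)(0) = 1
So c_4 = q^(4)(0)/4! = 1/24.

1/24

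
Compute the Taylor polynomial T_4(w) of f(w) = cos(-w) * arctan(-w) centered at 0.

Multiply the two series term by term and collect like powers.

5*w^3/6 - w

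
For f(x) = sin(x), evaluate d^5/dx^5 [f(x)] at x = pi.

-1

Use the known series and substitute for the argument.
From the series, [(x - pi)^5] f = -1/120; multiply by 5! = 120 to get -1.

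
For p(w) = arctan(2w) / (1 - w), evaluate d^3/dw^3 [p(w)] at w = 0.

-4

Use 1/(1 - r) = Σ r^k on the denominator, then take the Cauchy product.
The coefficient of w^3 in the expansion is -2/3, so p′′′(0) = 3! * (-2/3) = -4.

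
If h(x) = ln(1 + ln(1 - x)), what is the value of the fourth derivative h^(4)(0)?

Compose series: expand the inner function first, then feed it into the outer expansion.
From the series, [x^4] h = -35/24; multiply by 4! = 24 to get -35.

-35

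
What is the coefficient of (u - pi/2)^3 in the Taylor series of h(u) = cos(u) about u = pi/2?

1/6

c_3 = h′′′(pi/2)/3! = 1/6.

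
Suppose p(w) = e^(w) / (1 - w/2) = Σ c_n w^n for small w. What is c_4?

7/16

Write out both Maclaurin series and multiply, keeping only the needed powers.
[w^0] = 1;  [w^1] = 3/2;  [w^2] = 5/4;  [w^3] = 19/24;  [w^4] = 7/16.
So c_4 = p^(4)(0)/4! = 7/16.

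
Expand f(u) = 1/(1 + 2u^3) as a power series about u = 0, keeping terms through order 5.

[u^0] = 1;  [u^1] = 0;  [u^2] = 0;  [u^3] = -2;  [u^4] = 0;  [u^5] = 0.

1 - 2*u^3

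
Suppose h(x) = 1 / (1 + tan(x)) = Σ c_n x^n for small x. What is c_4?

5/3

Write 1/(1+u) = 1 - u + u^2 - u^3 + ... and substitute the series for u.
[x^0] = 1;  [x^1] = -1;  [x^2] = 1;  [x^3] = -4/3;  [x^4] = 5/3.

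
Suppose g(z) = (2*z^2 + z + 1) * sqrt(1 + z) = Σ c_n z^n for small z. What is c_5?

Distribute the polynomial across the series and collect like powers.
g(0) = 1
g′(0) = 3/2
g′′(0) = 19/4
g′′′(0) = 45/8
g^(4)(0) = -87/16
g^(5)(0) = 435/32
So c_5 = g^(5)(0)/5! = 29/256.

29/256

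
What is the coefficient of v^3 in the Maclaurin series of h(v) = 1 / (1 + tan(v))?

Expand as Σ (-1)^k u^k with u equal to the inner function's series.
h(0) = 1
h′(0) = -1
h′′(0) = 2
h′′′(0) = -8
So c_3 = h′′′(0)/3! = -4/3.

-4/3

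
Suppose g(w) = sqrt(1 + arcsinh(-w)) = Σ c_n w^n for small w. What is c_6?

Substitute the inner expansion into the outer series and collect powers.
g(0) = 1
g′(0) = -1/2
g′′(0) = -1/4
g′′′(0) = 1/8
g^(4)(0) = 1/16
g^(5)(0) = -129/32
g^(6)(0) = -769/64

-769/46080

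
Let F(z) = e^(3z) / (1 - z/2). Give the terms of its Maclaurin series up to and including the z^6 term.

Expand each factor separately, then convolve coefficients.
F(0) = 1
F′(0) = 7/2
F′′(0) = 25/2
F′′′(0) = 183/4
F^(4)(0) = 345/2
F^(5)(0) = 2697/4
F^(6)(0) = 11007/4
The Taylor polynomial is Σ F^(k)(0)/k! · z^k.

1223*z^6/320 + 899*z^5/160 + 115*z^4/16 + 61*z^3/8 + 25*z^2/4 + 7*z/2 + 1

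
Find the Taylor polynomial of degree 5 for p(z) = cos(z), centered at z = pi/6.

p(pi/6) = sqrt(3)/2
p′(pi/6) = -1/2
p′′(pi/6) = -sqrt(3)/2
p′′′(pi/6) = 1/2
p^(4)(pi/6) = sqrt(3)/2
p^(5)(pi/6) = -1/2
Dividing each by k! gives the coefficients c_0, ..., c_5.

-(z - pi/6)^5/240 + sqrt(3)*(z - pi/6)^4/48 + (z - pi/6)^3/12 - sqrt(3)*(z - pi/6)^2/4 - (z - pi/6)/2 + sqrt(3)/2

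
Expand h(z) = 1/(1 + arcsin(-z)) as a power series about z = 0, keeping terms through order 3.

Compose series: expand the inner function first, then feed it into the outer expansion.
[z^0] = 1;  [z^1] = 1;  [z^2] = 1;  [z^3] = 7/6.

7*z^3/6 + z^2 + z + 1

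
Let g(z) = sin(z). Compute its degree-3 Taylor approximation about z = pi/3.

-(z - pi/3)^3/12 - sqrt(3)*(z - pi/3)^2/4 + (z - pi/3)/2 + sqrt(3)/2

[(z - pi/3)^0] = sqrt(3)/2;  [(z - pi/3)^1] = 1/2;  [(z - pi/3)^2] = -sqrt(3)/4;  [(z - pi/3)^3] = -1/12.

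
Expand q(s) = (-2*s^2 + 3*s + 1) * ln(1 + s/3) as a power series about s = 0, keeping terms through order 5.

-161*s^5/4860 + 47*s^4/324 - 133*s^3/162 + 17*s^2/18 + s/3

Multiply each power in the prefactor through the base expansion.
[s^0] = 0;  [s^1] = 1/3;  [s^2] = 17/18;  [s^3] = -133/162;  [s^4] = 47/324;  [s^5] = -161/4860.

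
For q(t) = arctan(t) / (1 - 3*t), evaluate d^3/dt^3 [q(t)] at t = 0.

52

Expand 1/(denominator) as a geometric series and multiply by the numerator's series.
From the series, [t^3] q = 26/3; multiply by 3! = 6 to get 52.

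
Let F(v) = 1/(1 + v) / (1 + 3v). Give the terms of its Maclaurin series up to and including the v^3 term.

-40*v^3 + 13*v^2 - 4*v + 1

Take the Cauchy product of the two expansions.
F(0) = 1
F′(0) = -4
F′′(0) = 26
F′′′(0) = -240
The Taylor polynomial is Σ F^(k)(0)/k! · v^k.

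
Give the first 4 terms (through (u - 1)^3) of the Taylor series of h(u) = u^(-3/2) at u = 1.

Differentiate repeatedly and evaluate at the center.
h(1) = 1
h′(1) = -3/2
h′′(1) = 15/4
h′′′(1) = -105/8
The Taylor polynomial is Σ h^(k)(1)/k! · (u - 1)^k.

-35*(u - 1)^3/16 + 15*(u - 1)^2/8 - 3*(u - 1)/2 + 1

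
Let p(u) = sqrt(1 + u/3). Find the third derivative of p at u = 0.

The coefficient of u^3 in the expansion is 1/432, so p′′′(0) = 3! * (1/432) = 1/72.

1/72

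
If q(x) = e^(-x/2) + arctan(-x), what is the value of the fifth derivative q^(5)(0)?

-769/32

Expand each term separately and add.
From the series, [x^5] q = -769/3840; multiply by 5! = 120 to get -769/32.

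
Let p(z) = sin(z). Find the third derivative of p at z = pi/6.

-sqrt(3)/2

Differentiate repeatedly and evaluate at the center.
The coefficient of (z - pi/6)^3 in the expansion is -sqrt(3)/12, so p′′′(pi/6) = 3! * (-sqrt(3)/12) = -sqrt(3)/2.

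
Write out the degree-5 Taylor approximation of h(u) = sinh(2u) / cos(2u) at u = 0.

Divide the numerator series by the denominator series (power-series long division).
[u^0] = 0;  [u^1] = 2;  [u^2] = 0;  [u^3] = 16/3;  [u^4] = 0;  [u^5] = 48/5.

48*u^5/5 + 16*u^3/3 + 2*u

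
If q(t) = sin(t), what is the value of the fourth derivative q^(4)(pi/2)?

From the series, [(t - pi/2)^4] q = 1/24; multiply by 4! = 24 to get 1.

1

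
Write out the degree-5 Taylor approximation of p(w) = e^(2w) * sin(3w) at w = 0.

-199*w^5/40 - 5*w^4 + 3*w^3/2 + 6*w^2 + 3*w

Take the Cauchy product of the two expansions.
p(0) = 0
p′(0) = 3
p′′(0) = 12
p′′′(0) = 9
p^(4)(0) = -120
p^(5)(0) = -597
Dividing each by k! gives the coefficients c_0, ..., c_5.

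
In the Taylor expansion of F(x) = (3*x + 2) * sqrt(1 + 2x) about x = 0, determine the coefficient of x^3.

-1/2

Distribute the polynomial across the series and collect like powers.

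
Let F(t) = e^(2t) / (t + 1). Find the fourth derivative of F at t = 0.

Expand 1/(denominator) as a geometric series and multiply by the numerator's series.
The coefficient of t^4 in the expansion is 1/3, so F^(4)(0) = 4! * (1/3) = 8.

8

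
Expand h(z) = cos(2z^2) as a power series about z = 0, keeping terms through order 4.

1 - 2*z^4

Apply the Taylor formula c_k = f^(k)(a)/k!.
h(0) = 1
h′(0) = 0
h′′(0) = 0
h′′′(0) = 0
h^(4)(0) = -48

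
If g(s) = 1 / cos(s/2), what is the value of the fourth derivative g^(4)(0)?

5/16

Invert the denominator's series and multiply.
From the series, [s^4] g = 5/384; multiply by 4! = 24 to get 5/16.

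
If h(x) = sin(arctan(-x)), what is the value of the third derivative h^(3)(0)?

3

Let u equal the inner series; expand the outer function in u and truncate.
The coefficient of x^3 in the expansion is 1/2, so h′′′(0) = 3! * (1/2) = 3.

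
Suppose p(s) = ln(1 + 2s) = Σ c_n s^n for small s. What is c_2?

-2

p(0) = 0
p′(0) = 2
p′′(0) = -4
So c_2 = p′′(0)/2! = -2.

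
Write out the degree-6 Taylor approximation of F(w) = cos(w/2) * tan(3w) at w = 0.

Write out both Maclaurin series and multiply, keeping only the needed powers.
[w^0] = 0;  [w^1] = 3;  [w^2] = 0;  [w^3] = 69/8;  [w^4] = 0;  [w^5] = 20021/640;  [w^6] = 0.

20021*w^5/640 + 69*w^3/8 + 3*w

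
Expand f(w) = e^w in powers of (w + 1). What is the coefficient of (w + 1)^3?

f(-1) = e^(-1)
f′(-1) = e^(-1)
f′′(-1) = e^(-1)
f′′′(-1) = e^(-1)
So c_3 = f′′′(-1)/3! = e^(-1)/6.

e^(-1)/6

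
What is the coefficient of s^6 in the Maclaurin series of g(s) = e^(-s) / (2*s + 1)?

Expand 1/(denominator) as a geometric series and multiply by the numerator's series.
g(0) = 1
g′(0) = -3
g′′(0) = 13
g′′′(0) = -79
g^(4)(0) = 633
g^(5)(0) = -6331
g^(6)(0) = 75973
The Taylor polynomial is Σ g^(k)(0)/k! · s^k.

75973/720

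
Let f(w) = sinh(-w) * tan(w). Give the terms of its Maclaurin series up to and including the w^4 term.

-w^4/2 - w^2

Write out both Maclaurin series and multiply, keeping only the needed powers.
f(0) = 0
f′(0) = 0
f′′(0) = -2
f′′′(0) = 0
f^(4)(0) = -12
Dividing each by k! gives the coefficients c_0, ..., c_4.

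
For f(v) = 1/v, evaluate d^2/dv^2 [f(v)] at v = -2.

-1/4

From the series, [(v + 2)^2] f = -1/8; multiply by 2! = 2 to get -1/4.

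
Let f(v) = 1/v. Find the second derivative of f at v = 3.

2/27

Differentiate repeatedly and evaluate at the center.
The coefficient of (v - 3)^2 in the expansion is 1/27, so f′′(3) = 2! * (1/27) = 2/27.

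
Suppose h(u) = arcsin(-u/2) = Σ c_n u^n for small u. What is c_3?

-1/48

h(0) = 0
h′(0) = -1/2
h′′(0) = 0
h′′′(0) = -1/8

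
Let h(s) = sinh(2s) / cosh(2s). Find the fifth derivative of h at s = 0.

512

Divide the numerator series by the denominator series (power-series long division).
The coefficient of s^5 in the expansion is 64/15, so h^(5)(0) = 5! * (64/15) = 512.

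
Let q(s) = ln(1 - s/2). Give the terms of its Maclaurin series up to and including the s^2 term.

q(0) = 0
q′(0) = -1/2
q′′(0) = -1/4
Dividing each by k! gives the coefficients c_0, ..., c_2.

-s^2/8 - s/2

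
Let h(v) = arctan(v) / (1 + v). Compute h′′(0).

-2

Multiply the two series term by term and collect like powers.
From the series, [v^2] h = -1; multiply by 2! = 2 to get -2.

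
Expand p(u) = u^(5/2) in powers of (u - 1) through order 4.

-5*(u - 1)^4/128 + 5*(u - 1)^3/16 + 15*(u - 1)^2/8 + 5*(u - 1)/2 + 1

p(1) = 1
p′(1) = 5/2
p′′(1) = 15/4
p′′′(1) = 15/8
p^(4)(1) = -15/16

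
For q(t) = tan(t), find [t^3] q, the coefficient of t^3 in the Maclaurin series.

1/3

c_3 = q′′′(0)/3! = 1/3.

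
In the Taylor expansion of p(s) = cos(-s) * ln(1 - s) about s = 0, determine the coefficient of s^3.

Write out both Maclaurin series and multiply, keeping only the needed powers.
p(0) = 0
p′(0) = -1
p′′(0) = -1
p′′′(0) = 1
So c_3 = p′′′(0)/3! = 1/6.

1/6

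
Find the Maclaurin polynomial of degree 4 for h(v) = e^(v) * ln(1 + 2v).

-2*v^4 + 5*v^3/3 + 2*v

Expand each factor separately, then convolve coefficients.
h(0) = 0
h′(0) = 2
h′′(0) = 0
h′′′(0) = 10
h^(4)(0) = -48
The Taylor polynomial is Σ h^(k)(0)/k! · v^k.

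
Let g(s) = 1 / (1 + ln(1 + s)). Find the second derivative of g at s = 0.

3

Write 1/(1+u) = 1 - u + u^2 - u^3 + ... and substitute the series for u.
From the series, [s^2] g = 3/2; multiply by 2! = 2 to get 3.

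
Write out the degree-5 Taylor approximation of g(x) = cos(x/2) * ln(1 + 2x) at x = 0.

1943*x^5/320 - 15*x^4/4 + 29*x^3/12 - 2*x^2 + 2*x

Expand each factor separately, then convolve coefficients.
g(0) = 0
g′(0) = 2
g′′(0) = -4
g′′′(0) = 29/2
g^(4)(0) = -90
g^(5)(0) = 5829/8
Then c_k = g^(k)(0)/k! gives each Taylor coefficient.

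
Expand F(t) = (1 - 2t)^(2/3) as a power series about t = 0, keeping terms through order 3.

-32*t^3/81 - 4*t^2/9 - 4*t/3 + 1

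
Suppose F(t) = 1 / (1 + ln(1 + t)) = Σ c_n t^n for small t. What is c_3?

-7/3

Use the geometric series for the reciprocal, then substitute.
F(0) = 1
F′(0) = -1
F′′(0) = 3
F′′′(0) = -14
Then c_k = F^(k)(0)/k! gives each Taylor coefficient.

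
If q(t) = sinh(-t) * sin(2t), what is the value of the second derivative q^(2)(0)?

Write out both Maclaurin series and multiply, keeping only the needed powers.
The coefficient of t^2 in the expansion is -2, so q′′(0) = 2! * (-2) = -4.

-4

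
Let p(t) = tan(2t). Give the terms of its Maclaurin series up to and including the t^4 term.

Use the known series and substitute for the argument.

8*t^3/3 + 2*t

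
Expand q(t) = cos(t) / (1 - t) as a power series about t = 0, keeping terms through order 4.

Write out both Maclaurin series and multiply, keeping only the needed powers.
[t^0] = 1;  [t^1] = 1;  [t^2] = 1/2;  [t^3] = 1/2;  [t^4] = 13/24.

13*t^4/24 + t^3/2 + t^2/2 + t + 1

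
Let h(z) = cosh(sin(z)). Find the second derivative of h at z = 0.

1

Compose series: expand the inner function first, then feed it into the outer expansion.
From the series, [z^2] h = 1/2; multiply by 2! = 2 to get 1.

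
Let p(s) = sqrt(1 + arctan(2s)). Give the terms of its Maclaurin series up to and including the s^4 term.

Let u equal the inner series; expand the outer function in u and truncate.
p(0) = 1
p′(0) = 1
p′′(0) = -1
p′′′(0) = -5
p^(4)(0) = 17
The Taylor polynomial is Σ p^(k)(0)/k! · s^k.

17*s^4/24 - 5*s^3/6 - s^2/2 + s + 1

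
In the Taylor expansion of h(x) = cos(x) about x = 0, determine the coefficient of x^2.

h(0) = 1
h′(0) = 0
h′′(0) = -1

-1/2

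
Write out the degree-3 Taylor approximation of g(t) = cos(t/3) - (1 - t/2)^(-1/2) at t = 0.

-5*t^3/128 - 43*t^2/288 - t/4

Add the two expansions coefficient-wise.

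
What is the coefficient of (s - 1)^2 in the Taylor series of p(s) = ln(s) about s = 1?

[(s - 1)^0] = 0;  [(s - 1)^1] = 1;  [(s - 1)^2] = -1/2.
So c_2 = p′′(1)/2! = -1/2.

-1/2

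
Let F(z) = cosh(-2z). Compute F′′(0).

4

From the series, [z^2] F = 2; multiply by 2! = 2 to get 4.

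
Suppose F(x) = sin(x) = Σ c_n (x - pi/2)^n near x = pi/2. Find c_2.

-1/2

F(pi/2) = 1
F′(pi/2) = 0
F′′(pi/2) = -1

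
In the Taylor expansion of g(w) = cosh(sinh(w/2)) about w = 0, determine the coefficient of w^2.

Plug the Maclaurin series of the inner function into that of the outer and collect terms.

1/8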